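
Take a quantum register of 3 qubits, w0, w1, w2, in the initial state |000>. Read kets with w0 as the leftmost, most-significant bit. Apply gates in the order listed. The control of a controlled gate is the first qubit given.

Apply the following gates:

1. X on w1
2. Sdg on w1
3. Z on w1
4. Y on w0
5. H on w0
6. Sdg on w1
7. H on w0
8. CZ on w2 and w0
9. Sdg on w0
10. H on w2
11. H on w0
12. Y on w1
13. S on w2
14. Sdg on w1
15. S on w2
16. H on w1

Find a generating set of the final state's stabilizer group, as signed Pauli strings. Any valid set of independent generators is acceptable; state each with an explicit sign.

The final state is stabilized by the group generated by -XII, +IXI, -IIX; other independent generating sets are equally valid.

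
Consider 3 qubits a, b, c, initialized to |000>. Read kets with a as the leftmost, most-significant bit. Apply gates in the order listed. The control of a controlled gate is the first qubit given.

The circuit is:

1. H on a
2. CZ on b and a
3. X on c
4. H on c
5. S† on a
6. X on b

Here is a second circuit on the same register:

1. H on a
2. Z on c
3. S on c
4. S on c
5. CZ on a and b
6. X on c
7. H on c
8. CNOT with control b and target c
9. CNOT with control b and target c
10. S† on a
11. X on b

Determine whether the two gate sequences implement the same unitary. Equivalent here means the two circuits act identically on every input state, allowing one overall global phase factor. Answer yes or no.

Yes — the two circuits implement the same unitary up to a global phase.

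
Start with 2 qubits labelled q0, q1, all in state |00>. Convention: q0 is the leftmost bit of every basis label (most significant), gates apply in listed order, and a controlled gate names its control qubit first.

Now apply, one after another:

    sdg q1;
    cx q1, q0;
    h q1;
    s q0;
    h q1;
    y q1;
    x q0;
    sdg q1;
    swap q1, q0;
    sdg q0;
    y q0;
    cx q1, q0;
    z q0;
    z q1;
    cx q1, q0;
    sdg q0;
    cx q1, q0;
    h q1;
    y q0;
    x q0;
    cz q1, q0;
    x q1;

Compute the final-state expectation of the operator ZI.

The observable ZI averages to -1.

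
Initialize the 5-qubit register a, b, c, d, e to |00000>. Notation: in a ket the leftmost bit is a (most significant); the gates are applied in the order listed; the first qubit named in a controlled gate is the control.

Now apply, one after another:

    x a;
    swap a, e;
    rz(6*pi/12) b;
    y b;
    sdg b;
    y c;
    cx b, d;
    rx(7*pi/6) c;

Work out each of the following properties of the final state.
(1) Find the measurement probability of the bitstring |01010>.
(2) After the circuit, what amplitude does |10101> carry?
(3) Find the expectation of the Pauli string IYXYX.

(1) A full measurement returns |01010> with probability 0.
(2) The final state's coefficient on |10101> equals 0.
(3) The observable IYXYX averages to 0.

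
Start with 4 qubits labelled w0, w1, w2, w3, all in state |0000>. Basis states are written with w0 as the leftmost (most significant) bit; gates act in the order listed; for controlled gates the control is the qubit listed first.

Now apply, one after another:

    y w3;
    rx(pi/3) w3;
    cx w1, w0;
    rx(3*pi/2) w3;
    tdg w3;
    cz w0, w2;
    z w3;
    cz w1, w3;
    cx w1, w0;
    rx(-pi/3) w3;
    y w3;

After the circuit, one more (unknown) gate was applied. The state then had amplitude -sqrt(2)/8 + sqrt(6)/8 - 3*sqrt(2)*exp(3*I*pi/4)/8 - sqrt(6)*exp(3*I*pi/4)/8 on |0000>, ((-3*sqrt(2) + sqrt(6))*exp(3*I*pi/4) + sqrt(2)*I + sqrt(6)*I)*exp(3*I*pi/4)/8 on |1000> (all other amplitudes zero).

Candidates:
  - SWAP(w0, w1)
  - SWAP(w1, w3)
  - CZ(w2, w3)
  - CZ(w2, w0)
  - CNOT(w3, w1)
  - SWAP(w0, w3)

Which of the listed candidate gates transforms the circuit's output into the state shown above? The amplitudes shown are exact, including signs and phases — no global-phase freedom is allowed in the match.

The unique candidate consistent with the amplitudes is SWAP(w0, w3).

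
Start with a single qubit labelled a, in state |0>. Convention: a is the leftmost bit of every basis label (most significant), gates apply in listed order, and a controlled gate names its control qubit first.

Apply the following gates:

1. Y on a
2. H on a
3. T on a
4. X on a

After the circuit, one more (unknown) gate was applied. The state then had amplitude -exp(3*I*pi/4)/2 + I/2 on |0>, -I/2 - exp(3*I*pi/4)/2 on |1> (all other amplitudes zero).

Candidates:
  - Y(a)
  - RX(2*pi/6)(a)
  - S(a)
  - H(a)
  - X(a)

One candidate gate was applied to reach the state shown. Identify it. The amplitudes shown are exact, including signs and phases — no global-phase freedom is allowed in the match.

The unique candidate consistent with the amplitudes is H(a).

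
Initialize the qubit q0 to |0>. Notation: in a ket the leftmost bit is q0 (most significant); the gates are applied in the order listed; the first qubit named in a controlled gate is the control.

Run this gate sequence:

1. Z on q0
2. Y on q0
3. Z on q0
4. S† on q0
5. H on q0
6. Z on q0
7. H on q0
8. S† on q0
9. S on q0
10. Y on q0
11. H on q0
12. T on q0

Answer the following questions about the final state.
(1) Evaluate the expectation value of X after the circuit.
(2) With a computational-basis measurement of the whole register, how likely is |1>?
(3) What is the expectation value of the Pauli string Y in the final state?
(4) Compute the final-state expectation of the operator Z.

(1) The observable X averages to -sqrt(2)/2.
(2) A full measurement returns |1> with probability 1/2.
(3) The expectation value of Y is -sqrt(2)/2.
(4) In the final state, Z has expectation 0.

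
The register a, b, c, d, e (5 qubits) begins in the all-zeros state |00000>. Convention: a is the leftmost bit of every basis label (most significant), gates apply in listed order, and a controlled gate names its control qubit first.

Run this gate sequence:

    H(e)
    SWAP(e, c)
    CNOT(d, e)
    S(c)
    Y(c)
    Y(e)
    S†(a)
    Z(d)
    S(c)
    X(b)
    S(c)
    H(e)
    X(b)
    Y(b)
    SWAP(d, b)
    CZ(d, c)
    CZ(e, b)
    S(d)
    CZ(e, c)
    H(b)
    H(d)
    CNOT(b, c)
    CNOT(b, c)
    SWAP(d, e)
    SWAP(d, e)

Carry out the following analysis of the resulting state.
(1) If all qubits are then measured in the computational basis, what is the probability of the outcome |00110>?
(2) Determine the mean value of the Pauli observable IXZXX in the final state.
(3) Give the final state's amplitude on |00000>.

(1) Outcome |00110> occurs with probability 1/16.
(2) In the final state, IXZXX has expectation 1.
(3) The amplitude on |00000> is -I/4.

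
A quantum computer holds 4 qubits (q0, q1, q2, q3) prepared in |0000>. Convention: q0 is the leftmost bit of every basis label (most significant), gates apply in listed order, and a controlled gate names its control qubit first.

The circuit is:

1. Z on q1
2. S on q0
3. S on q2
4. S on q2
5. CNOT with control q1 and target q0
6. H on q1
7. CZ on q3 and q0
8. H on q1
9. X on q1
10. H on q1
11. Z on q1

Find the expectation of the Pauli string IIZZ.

The observable IIZZ averages to 1. Key observation: steps 8-11 multiply out to the identity, so the circuit reduces to the remaining gates.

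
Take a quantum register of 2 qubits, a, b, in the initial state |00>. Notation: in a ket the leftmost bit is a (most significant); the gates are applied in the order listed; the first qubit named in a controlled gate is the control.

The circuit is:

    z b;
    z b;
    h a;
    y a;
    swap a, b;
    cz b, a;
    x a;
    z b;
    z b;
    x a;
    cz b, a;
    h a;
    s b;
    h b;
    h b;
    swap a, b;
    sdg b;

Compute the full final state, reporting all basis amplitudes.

The final amplitudes are -I/2 on |00>, -1/2 on |01>, -1/2 on |10>, I/2 on |11>. Key observation: steps 7-10 multiply out to the identity, so the circuit reduces to the remaining gates.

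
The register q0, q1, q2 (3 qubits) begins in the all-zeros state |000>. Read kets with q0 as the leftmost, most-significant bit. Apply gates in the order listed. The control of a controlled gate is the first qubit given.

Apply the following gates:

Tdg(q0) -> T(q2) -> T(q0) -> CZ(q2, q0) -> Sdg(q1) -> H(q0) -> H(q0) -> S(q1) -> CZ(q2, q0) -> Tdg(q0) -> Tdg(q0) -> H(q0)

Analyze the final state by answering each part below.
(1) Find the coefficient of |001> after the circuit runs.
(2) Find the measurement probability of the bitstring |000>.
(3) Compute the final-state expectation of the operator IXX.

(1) The final state's coefficient on |001> equals 0. Key observation: gates 3-10 undo each other exactly, leaving only the rest of the circuit to track.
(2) The probability of measuring |000> is 1/2.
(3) The observable IXX averages to 0.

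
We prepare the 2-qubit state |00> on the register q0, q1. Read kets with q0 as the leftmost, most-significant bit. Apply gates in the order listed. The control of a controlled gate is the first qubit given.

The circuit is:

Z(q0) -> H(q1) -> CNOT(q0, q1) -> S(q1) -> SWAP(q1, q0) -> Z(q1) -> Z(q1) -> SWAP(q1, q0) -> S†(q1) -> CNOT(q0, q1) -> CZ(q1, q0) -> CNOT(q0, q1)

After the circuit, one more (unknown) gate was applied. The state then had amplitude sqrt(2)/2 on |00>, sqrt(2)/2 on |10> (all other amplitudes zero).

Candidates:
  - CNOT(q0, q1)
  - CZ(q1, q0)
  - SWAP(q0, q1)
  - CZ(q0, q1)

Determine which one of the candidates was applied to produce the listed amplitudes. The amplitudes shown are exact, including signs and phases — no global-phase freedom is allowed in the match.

The unique candidate consistent with the amplitudes is SWAP(q0, q1). Key observation: steps 3-10 multiply out to the identity, so the circuit reduces to the remaining gates.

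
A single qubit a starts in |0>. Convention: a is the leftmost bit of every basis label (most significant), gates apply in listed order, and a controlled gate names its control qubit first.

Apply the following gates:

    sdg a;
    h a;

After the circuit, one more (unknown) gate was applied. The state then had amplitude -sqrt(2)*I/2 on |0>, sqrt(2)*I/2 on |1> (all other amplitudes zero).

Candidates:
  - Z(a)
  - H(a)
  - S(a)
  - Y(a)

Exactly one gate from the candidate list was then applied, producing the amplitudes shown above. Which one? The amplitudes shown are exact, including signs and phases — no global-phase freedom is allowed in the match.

The applied gate was Y(a).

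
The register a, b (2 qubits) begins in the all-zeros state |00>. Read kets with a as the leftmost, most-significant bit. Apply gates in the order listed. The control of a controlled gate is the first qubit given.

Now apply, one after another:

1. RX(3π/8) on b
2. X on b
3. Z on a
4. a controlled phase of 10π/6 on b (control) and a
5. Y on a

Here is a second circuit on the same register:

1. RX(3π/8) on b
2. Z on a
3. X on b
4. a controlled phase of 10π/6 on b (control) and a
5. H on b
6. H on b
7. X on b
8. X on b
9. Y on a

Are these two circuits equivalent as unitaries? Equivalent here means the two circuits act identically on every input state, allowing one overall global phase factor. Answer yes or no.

Yes: on every input state the two circuits agree up to one overall phase factor.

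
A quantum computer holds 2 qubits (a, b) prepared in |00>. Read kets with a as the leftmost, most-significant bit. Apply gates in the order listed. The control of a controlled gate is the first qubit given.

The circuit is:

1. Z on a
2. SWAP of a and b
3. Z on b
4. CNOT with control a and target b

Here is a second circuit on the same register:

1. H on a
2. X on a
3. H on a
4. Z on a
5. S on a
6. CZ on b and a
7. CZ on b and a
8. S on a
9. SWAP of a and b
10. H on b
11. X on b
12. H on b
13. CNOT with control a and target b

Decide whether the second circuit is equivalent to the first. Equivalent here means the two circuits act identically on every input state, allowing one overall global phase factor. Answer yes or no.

Yes — the two circuits implement the same unitary up to a global phase.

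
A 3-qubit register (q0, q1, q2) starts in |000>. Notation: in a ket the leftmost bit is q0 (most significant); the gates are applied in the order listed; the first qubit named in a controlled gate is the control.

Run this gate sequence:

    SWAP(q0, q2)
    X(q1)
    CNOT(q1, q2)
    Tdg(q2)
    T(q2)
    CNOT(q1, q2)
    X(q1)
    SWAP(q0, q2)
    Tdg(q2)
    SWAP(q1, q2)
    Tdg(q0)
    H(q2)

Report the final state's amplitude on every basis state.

After the circuit, the state carries amplitude sqrt(2)/2 on |000>, sqrt(2)/2 on |001>, and 0 on every other basis state.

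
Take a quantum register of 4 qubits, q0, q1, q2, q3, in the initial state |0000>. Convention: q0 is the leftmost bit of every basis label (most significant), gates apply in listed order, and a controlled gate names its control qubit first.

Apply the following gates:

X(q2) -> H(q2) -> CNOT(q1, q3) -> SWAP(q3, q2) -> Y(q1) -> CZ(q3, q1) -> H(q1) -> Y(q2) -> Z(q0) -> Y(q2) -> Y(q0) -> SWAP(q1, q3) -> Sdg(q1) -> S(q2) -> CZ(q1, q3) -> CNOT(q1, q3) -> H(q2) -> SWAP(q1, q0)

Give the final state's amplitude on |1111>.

The final state's coefficient on |1111> equals sqrt(2)*I/4.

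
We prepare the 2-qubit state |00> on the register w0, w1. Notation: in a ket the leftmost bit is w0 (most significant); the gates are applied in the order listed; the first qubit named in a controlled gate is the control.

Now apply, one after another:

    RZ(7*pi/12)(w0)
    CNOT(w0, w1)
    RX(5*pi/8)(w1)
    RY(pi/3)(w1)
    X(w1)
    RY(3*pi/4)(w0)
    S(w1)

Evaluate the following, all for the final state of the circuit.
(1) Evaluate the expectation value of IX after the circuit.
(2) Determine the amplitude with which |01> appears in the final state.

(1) The observable IX averages to -sqrt(sqrt(2) + 2)/2.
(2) The final state's coefficient on |01> equals sqrt(3)*I*sqrt(1/2 - sqrt(2)/4)*exp(-7*I*pi/24)*cos(5*pi/16)/2 - sqrt(1/2 - sqrt(2)/4)*exp(-7*I*pi/24)*sin(5*pi/16)/2.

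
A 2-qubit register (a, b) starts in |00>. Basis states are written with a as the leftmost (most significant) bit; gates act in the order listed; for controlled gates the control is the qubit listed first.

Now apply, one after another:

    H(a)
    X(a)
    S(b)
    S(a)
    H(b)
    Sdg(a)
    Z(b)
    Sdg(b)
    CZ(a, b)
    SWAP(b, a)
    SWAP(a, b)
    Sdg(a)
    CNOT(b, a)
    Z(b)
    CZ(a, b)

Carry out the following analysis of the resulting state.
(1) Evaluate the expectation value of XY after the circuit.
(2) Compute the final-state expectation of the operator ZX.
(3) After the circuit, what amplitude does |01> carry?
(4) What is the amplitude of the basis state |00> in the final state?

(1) In the final state, XY has expectation 1.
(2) The expectation value of ZX is 1.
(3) The amplitude on |01> is 1/2.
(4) The amplitude on |00> is 1/2.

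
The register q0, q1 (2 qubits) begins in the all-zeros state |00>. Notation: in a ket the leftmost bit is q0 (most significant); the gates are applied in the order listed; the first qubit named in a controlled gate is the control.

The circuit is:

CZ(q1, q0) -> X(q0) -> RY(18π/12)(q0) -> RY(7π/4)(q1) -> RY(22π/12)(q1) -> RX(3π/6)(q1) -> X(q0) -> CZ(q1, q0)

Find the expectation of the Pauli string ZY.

In the final state, ZY has expectation -sqrt(6)/4 + sqrt(2)/4.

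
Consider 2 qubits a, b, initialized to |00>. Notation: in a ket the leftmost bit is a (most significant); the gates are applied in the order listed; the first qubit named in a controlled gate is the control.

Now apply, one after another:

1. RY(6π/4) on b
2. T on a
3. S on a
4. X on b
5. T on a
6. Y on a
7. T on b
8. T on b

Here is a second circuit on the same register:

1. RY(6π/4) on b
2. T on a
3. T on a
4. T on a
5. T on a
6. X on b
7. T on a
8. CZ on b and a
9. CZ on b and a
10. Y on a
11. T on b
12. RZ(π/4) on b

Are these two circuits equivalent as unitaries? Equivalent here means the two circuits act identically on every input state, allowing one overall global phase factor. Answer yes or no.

No — the two circuits implement different unitaries, even allowing a global phase.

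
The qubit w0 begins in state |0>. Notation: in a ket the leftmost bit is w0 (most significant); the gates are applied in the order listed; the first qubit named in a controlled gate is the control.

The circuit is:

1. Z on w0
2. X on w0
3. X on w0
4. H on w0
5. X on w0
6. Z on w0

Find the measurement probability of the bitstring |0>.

A full measurement returns |0> with probability 1/2.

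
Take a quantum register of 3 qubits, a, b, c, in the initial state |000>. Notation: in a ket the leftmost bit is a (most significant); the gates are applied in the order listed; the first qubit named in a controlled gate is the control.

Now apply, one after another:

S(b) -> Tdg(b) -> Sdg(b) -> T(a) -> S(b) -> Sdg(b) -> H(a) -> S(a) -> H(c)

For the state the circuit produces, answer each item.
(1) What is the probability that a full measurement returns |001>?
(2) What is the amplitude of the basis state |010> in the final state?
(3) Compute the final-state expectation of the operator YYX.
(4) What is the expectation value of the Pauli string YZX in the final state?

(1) Outcome |001> occurs with probability 1/4. Key observation: steps 5-6 multiply out to the identity, so the circuit reduces to the remaining gates.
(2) |010> carries amplitude 0 in the final state.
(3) The expectation value of YYX is 0.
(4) The observable YZX averages to 1.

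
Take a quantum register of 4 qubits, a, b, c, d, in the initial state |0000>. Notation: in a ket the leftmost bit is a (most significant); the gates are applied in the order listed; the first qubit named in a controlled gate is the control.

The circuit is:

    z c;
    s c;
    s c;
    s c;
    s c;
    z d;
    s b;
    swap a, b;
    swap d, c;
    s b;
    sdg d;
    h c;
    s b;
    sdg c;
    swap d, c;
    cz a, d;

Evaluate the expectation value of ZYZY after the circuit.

The expectation value of ZYZY is 0. Key observation: steps 2-5 multiply out to the identity, so the circuit reduces to the remaining gates.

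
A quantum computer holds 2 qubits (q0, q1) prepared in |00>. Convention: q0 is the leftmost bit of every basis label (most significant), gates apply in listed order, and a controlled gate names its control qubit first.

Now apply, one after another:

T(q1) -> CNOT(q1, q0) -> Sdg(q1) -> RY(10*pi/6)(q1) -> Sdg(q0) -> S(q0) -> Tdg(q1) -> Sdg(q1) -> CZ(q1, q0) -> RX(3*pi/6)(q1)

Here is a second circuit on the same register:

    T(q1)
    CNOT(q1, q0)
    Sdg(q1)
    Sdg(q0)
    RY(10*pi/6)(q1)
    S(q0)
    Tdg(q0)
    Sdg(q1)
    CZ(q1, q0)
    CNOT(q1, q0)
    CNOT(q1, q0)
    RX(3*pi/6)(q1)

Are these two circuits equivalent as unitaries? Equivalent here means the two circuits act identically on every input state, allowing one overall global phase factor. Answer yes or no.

No: there is an input state on which the two circuits produce genuinely different outputs (not merely differing by a phase).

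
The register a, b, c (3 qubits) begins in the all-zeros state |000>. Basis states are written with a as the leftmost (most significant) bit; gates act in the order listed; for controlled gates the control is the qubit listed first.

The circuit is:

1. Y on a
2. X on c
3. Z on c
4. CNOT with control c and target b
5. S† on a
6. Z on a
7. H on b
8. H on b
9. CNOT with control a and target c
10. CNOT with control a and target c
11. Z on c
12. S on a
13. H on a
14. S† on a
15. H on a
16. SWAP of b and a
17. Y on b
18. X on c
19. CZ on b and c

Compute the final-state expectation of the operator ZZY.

In the final state, ZZY has expectation 0.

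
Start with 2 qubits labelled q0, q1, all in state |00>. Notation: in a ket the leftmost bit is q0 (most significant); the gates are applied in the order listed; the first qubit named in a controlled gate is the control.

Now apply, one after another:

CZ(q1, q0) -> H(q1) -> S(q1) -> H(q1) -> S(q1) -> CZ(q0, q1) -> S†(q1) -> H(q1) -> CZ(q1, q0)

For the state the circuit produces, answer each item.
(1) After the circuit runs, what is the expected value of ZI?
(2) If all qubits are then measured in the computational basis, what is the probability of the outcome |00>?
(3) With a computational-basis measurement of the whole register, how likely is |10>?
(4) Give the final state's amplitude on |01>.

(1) The expectation value of ZI is 1.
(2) Outcome |00> occurs with probability 1/2.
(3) A full measurement returns |10> with probability 0.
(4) The amplitude on |01> is sqrt(2)*I/2.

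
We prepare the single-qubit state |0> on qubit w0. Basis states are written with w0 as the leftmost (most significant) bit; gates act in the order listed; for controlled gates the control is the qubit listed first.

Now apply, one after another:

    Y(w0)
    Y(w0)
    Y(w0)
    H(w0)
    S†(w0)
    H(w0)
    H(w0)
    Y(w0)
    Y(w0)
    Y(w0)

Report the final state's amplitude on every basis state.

The resulting statevector has amplitude sqrt(2)*I/2 on |0>, -sqrt(2)/2 on |1>.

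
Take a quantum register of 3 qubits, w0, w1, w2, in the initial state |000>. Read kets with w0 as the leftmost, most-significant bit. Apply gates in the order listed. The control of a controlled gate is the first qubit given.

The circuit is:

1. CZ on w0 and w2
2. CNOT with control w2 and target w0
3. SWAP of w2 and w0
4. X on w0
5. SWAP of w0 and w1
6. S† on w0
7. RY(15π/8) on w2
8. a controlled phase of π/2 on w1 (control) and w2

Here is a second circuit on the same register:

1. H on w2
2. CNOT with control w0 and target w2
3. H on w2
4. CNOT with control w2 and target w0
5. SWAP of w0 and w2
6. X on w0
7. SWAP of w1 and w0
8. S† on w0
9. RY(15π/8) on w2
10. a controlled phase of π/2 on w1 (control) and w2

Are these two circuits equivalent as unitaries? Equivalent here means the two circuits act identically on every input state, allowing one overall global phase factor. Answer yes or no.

Yes — the two circuits implement the same unitary up to a global phase.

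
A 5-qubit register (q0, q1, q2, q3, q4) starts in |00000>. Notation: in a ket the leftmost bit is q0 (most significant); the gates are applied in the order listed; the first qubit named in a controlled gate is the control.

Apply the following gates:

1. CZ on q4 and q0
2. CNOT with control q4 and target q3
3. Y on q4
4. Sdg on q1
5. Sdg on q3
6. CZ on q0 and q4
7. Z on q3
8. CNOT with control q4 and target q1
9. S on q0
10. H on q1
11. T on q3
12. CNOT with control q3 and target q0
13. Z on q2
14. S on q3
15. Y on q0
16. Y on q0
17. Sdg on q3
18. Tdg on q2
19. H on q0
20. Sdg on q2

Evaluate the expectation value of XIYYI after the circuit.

In the final state, XIYYI has expectation 0.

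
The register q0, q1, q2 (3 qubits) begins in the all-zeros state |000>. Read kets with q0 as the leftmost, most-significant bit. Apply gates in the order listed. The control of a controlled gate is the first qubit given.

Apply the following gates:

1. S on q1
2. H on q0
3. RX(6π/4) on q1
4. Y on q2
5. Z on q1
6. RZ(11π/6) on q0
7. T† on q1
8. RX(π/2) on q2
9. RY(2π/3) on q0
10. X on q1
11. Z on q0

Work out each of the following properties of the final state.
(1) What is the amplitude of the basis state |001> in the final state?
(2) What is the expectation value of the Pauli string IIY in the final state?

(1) The final state's coefficient on |001> equals -sqrt(2)*exp(5*I*pi/6)/8 + sqrt(6)*exp(2*I*pi/3)/8.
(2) The expectation value of IIY is 1.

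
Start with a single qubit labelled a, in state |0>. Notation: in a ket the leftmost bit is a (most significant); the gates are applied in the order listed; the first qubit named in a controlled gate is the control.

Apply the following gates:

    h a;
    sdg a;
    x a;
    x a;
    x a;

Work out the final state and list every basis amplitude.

The resulting statevector has amplitude -sqrt(2)*I/2 on |0>, sqrt(2)/2 on |1>.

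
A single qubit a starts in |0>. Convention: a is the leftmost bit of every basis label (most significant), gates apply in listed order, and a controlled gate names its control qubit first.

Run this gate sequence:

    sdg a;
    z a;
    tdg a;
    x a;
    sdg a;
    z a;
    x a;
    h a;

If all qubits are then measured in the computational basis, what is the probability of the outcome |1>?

A full measurement returns |1> with probability 1/2.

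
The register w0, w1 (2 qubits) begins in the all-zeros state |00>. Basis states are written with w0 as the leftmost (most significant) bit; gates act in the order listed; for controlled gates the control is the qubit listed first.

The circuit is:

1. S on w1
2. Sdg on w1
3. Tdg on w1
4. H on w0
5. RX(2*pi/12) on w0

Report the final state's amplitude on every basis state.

The final amplitudes are (1 - I)*(sqrt(3) + I)/4 on |00>, 0 on |01>, (1 - I)*(sqrt(3) + I)/4 on |10>, 0 on |11>. Key observation: steps 1-2 multiply out to the identity, so the circuit reduces to the remaining gates.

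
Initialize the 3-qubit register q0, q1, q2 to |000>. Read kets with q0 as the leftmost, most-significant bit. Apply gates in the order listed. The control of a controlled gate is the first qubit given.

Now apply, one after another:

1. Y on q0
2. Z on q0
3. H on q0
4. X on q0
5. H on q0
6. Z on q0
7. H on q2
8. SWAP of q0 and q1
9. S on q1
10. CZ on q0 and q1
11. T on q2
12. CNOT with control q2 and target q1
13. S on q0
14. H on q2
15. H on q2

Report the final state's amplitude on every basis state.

The resulting statevector has amplitude sqrt(2)*exp(I*pi/4)/2 on |001>, sqrt(2)/2 on |010>, and 0 on every other basis state. Key observation: gates 3-6 undo each other exactly, leaving only the rest of the circuit to track.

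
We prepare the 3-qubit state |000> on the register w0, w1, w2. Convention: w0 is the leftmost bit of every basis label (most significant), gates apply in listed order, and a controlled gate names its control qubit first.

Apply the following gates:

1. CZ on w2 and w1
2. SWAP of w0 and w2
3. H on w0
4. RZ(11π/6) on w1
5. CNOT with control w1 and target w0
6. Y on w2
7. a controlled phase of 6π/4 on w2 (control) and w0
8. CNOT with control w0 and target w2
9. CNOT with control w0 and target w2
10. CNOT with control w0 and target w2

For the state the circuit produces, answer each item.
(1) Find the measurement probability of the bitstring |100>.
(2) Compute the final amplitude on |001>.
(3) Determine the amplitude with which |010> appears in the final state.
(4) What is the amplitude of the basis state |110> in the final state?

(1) A full measurement returns |100> with probability 1/2. Key observation: the block from step 9 through step 10 cancels to the identity and can be dropped.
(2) The final state's coefficient on |001> equals -sqrt(2)*exp(7*I*pi/12)/2.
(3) |010> carries amplitude 0 in the final state.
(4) |110> carries amplitude 0 in the final state.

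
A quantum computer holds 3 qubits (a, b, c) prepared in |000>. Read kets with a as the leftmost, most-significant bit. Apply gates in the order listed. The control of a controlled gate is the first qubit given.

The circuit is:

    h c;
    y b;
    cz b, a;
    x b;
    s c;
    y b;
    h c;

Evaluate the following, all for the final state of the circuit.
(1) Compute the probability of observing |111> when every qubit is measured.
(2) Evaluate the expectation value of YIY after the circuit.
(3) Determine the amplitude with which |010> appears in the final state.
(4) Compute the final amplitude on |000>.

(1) Outcome |111> occurs with probability 0.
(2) The expectation value of YIY is 0.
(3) The final state's coefficient on |010> equals -1/2 - I/2.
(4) The final state's coefficient on |000> equals 0.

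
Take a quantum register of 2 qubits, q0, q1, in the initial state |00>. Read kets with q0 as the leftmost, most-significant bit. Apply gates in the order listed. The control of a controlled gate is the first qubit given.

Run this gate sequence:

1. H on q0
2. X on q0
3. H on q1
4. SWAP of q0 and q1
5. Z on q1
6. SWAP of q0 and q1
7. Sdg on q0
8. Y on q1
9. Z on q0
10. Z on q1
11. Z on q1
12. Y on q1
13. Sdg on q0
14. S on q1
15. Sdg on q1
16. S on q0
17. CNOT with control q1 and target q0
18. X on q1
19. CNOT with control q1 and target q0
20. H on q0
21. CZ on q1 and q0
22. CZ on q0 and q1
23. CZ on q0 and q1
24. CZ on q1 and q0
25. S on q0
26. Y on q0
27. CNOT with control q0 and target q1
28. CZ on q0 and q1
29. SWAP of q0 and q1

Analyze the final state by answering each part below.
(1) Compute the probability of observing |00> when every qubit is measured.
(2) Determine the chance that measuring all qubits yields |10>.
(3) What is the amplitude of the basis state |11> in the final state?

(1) Outcome |00> occurs with probability 1/4.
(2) Outcome |10> occurs with probability 1/4.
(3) The final state's coefficient on |11> equals sqrt(2)*(-1 - I)/4.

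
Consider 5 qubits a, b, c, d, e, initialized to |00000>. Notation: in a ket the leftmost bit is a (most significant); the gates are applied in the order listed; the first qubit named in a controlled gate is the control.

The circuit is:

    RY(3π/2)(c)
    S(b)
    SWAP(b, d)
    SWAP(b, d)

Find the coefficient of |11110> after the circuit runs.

The amplitude on |11110> is 0.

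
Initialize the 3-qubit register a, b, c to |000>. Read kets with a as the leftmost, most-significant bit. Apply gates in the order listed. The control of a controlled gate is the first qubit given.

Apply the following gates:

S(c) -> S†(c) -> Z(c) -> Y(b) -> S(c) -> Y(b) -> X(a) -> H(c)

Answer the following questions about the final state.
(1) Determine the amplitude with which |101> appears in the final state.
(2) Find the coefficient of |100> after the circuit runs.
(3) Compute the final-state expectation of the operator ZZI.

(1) |101> carries amplitude sqrt(2)/2 in the final state.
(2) The final state's coefficient on |100> equals sqrt(2)/2.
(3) The expectation value of ZZI is -1.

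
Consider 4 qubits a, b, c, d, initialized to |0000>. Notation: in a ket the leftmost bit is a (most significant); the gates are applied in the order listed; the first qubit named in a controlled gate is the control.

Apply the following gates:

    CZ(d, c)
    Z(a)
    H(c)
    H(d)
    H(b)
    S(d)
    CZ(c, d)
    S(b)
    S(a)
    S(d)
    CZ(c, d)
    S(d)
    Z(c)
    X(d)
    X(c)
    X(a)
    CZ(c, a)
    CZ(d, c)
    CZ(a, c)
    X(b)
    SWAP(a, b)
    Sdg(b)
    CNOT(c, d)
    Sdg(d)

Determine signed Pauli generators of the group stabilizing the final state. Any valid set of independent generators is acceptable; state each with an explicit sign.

One valid set of independent stabilizer generators is -YIII, +IIYI, +IIIX, -IZII (any independent generating set of the same group is equally correct).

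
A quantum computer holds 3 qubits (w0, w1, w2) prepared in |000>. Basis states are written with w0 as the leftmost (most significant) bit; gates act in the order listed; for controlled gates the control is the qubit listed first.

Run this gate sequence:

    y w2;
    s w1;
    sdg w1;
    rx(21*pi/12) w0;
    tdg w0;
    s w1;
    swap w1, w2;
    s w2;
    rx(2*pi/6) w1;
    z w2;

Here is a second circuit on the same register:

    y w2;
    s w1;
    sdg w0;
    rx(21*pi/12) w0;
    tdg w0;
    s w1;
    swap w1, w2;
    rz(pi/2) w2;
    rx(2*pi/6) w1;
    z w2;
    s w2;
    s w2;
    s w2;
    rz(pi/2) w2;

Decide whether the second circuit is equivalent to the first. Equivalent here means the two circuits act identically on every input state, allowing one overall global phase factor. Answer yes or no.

No, they are not equivalent — no single phase factor reconciles the two unitaries.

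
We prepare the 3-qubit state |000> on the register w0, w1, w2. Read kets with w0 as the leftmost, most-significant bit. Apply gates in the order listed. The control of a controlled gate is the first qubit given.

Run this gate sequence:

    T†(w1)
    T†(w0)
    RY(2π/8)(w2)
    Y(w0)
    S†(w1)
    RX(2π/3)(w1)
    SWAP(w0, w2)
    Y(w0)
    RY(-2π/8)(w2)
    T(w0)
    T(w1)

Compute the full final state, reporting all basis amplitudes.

After the circuit, the state carries amplitude 1/4 - sqrt(2)/8 on |000>, sqrt(2)/8 on |001>, (-2*sqrt(3) + sqrt(6))*exp(3*I*pi/4)/8 on |010>, -sqrt(6)*exp(3*I*pi/4)/8 on |011>, -sqrt(2)*exp(I*pi/4)/8 on |100>, (-2 - sqrt(2))*exp(I*pi/4)/8 on |101>, -sqrt(6)/8 on |110>, -sqrt(3)/4 - sqrt(6)/8 on |111>.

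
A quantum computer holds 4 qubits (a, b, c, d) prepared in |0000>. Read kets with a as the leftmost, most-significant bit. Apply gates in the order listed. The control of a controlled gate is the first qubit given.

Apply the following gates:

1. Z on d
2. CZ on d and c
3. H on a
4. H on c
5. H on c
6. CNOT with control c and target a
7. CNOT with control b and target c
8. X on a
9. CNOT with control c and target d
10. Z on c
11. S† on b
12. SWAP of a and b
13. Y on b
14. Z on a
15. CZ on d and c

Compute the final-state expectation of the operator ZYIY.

The observable ZYIY averages to 0.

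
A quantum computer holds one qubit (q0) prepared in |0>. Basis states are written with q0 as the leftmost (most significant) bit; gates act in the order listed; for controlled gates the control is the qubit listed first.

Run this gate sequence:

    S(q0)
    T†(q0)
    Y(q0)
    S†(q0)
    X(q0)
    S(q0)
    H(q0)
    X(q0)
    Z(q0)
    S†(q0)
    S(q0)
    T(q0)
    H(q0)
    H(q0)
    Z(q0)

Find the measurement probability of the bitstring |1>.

Outcome |1> occurs with probability 1/2. Key observation: steps 13-14 multiply out to the identity, so the circuit reduces to the remaining gates.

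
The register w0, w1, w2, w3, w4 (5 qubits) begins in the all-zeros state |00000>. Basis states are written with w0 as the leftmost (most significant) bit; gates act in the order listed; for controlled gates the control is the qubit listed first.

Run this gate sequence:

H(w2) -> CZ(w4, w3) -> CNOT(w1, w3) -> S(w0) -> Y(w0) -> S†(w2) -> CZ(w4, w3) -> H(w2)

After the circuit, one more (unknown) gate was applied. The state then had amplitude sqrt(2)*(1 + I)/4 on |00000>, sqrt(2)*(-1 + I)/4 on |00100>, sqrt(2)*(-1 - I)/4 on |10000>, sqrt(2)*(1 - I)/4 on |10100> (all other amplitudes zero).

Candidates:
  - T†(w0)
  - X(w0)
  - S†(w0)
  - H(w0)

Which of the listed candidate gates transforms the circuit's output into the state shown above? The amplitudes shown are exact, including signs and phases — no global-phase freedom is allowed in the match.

The applied gate was H(w0).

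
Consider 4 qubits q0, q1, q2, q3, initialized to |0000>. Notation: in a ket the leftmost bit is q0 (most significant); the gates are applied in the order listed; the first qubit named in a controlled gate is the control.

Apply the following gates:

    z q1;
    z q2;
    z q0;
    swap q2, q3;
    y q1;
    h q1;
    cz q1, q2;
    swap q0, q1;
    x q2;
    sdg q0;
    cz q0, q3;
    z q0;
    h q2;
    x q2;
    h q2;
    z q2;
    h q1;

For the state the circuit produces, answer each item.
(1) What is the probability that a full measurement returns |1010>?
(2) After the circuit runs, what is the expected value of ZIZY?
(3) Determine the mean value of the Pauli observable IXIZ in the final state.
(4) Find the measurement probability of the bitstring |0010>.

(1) Outcome |1010> occurs with probability 1/4. Key observation: gates 13-16 undo each other exactly, leaving only the rest of the circuit to track.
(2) The observable ZIZY averages to 0.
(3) The observable IXIZ averages to 1.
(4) Outcome |0010> occurs with probability 1/4.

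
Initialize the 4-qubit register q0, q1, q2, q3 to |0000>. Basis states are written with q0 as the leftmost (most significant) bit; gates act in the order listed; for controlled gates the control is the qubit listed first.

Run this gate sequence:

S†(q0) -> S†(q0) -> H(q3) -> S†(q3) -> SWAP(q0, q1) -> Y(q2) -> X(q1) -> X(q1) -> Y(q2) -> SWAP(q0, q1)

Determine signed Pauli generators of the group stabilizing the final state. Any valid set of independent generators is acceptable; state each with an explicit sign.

One valid set of independent stabilizer generators is -IIIY, +ZIII, +IZII, +IIZI (any independent generating set of the same group is equally correct). Key observation: the block from step 5 through step 10 cancels to the identity and can be dropped.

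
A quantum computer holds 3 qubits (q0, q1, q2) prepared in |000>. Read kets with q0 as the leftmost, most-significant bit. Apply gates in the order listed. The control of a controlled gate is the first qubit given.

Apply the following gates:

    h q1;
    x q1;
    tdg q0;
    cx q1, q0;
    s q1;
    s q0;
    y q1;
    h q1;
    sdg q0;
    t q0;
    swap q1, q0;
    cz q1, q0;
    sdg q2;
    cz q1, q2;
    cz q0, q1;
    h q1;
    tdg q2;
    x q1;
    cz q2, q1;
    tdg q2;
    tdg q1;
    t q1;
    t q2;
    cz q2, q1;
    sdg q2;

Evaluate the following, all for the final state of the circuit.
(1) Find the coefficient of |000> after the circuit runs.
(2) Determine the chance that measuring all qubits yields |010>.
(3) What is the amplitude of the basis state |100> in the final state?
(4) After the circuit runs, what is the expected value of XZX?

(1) The final state's coefficient on |000> equals sqrt(2)*(-exp(I*pi/4) + I)/4. Key observation: gates 19-24 undo each other exactly, leaving only the rest of the circuit to track.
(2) Outcome |010> occurs with probability sqrt(2)/8 + 1/4.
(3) |100> carries amplitude sqrt(2)*(-I - exp(I*pi/4))/4 in the final state.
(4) The observable XZX averages to 0.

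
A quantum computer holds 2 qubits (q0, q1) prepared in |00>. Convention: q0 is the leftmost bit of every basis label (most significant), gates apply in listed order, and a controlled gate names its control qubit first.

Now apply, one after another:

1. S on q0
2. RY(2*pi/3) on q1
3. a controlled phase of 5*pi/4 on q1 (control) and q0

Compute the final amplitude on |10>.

|10> carries amplitude 0 in the final state.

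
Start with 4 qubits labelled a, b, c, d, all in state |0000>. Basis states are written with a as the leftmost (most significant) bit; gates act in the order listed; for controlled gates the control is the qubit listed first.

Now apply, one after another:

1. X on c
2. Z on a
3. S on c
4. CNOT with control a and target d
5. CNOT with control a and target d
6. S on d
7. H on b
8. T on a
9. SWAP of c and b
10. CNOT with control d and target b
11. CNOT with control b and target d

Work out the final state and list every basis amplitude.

After the circuit, the state carries amplitude sqrt(2)*I/2 on |0101>, sqrt(2)*I/2 on |0111>, and 0 on every other basis state.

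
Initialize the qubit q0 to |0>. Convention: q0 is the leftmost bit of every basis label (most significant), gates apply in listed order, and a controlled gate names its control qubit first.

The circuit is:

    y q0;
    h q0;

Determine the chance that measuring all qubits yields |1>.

The probability of measuring |1> is 1/2.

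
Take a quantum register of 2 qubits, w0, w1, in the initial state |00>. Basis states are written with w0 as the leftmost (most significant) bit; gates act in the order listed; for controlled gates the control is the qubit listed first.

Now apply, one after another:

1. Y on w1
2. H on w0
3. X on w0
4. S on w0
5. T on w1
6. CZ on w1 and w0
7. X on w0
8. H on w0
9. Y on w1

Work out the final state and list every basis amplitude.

The resulting statevector has amplitude sqrt(2)/2 on |00>, 0 on |01>, (-1 - I)*exp(I*pi/4)/2 on |10>, 0 on |11>.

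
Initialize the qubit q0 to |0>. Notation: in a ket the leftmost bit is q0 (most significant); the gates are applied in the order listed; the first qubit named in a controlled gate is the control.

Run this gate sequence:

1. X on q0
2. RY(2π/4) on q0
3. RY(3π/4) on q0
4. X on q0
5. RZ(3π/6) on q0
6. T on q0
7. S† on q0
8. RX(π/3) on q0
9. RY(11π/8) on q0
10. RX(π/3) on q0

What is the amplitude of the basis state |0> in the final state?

The amplitude on |0> is sqrt(2)*sqrt(1/2 - sqrt(2)/4)*sin(5*pi/16)/2 + sqrt(2)*sqrt(sqrt(2)/4 + 1/2)*sin(5*pi/16)/2 - sqrt(6)*I*sqrt(sqrt(2)/4 + 1/2)*cos(5*pi/16)/4 - sqrt(6)*I*sqrt(1/2 - sqrt(2)/4)*cos(5*pi/16)/4 + sqrt(2)*sqrt(sqrt(2)/4 + 1/2)*exp(-I*pi/4)*cos(5*pi/16)/4 - sqrt(2)*sqrt(1/2 - sqrt(2)/4)*exp(-I*pi/4)*cos(5*pi/16)/4.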